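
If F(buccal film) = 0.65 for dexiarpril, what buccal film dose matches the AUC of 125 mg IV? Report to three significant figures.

D_buccal = 192 mg

For equal systemic exposure: F × D_ev = D_iv
D_ev = D_iv / F = 125 / 0.65 = 192.308 mg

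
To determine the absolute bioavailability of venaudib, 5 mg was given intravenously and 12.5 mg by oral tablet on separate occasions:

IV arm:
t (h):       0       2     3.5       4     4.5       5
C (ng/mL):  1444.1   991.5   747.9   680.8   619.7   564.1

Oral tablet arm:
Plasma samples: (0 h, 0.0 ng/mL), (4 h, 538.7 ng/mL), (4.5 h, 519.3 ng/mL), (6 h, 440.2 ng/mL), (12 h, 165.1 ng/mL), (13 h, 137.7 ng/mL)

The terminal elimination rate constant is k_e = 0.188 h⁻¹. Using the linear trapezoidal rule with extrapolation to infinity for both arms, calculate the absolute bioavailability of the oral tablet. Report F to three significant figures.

F = 0.247

Trapezoidal AUC_0→5 (IV):
  [0→2]: (1444.1+991.5)/2 × 2 = 2435.6
  [2→3.5]: (991.5+747.9)/2 × 1.5 = 1304.55
  [3.5→4]: (747.9+680.8)/2 × 0.5 = 357.175
  [4→4.5]: (680.8+619.7)/2 × 0.5 = 325.125
  [4.5→5]: (619.7+564.1)/2 × 0.5 = 295.95
  Sum = 4718.4 ng/mL·h
IV tail: 564.1/0.188 = 3000.532; AUC_iv,0→∞ = 4718.4 + 3000.532 = 7718.932 ng/mL·h
Trapezoidal AUC_0→13 (oral tablet):
  [0→4]: (0.0+538.7)/2 × 4 = 1077.4
  [4→4.5]: (538.7+519.3)/2 × 0.5 = 264.5
  [4.5→6]: (519.3+440.2)/2 × 1.5 = 719.625
  [6→12]: (440.2+165.1)/2 × 6 = 1815.9
  [12→13]: (165.1+137.7)/2 × 1 = 151.4
  Sum = 4028.825 ng/mL·h
oral tablet tail: 137.7/0.188 = 732.447; AUC_ev,0→∞ = 4028.825 + 732.447 = 4761.272 ng/mL·h
F = (AUC_ev/D_ev)/(AUC_iv/D_iv) = (4761.272/12.5)/(7718.932/5) = 380.90176/1543.7864 = 0.2467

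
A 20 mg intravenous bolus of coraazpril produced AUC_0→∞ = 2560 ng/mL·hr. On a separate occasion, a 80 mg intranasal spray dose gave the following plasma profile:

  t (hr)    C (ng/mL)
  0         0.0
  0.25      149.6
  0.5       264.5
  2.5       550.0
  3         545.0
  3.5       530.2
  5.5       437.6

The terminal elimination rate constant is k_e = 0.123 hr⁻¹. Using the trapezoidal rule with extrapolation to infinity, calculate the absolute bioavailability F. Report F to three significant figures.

F = 0.581

Trapezoidal AUC_0→5.5 (intranasal spray):
  [0→0.25]: (0.0+149.6)/2 × 0.25 = 18.7
  [0.25→0.5]: (149.6+264.5)/2 × 0.25 = 51.7625
  [0.5→2.5]: (264.5+550.0)/2 × 2 = 814.5
  [2.5→3]: (550.0+545.0)/2 × 0.5 = 273.75
  [3→3.5]: (545.0+530.2)/2 × 0.5 = 268.8
  [3.5→5.5]: (530.2+437.6)/2 × 2 = 967.8
  Sum = 2395.3125 ng/mL·hr
Tail: C_last/k_e = 437.6/0.123 = 3557.724
AUC_0→∞ (intranasal spray) = 2395.3125 + 3557.724 = 5953.0365 ng/mL·hr
F = (AUC_ev/D_ev)/(AUC_iv/D_iv) = (5953.0365/80)/(2560/20) = 74.413/128 = 0.5814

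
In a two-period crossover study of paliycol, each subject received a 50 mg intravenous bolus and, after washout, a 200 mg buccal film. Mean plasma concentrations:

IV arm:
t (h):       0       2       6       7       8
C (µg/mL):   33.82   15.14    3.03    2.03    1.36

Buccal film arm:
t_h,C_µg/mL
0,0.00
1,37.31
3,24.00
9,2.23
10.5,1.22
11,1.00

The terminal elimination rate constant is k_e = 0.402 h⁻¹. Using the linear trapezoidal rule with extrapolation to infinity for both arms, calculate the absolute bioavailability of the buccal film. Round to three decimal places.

Trapezoidal AUC_0→8 (IV):
  [0→2]: (33.82+15.14)/2 × 2 = 48.96
  [2→6]: (15.14+3.03)/2 × 4 = 36.34
  [6→7]: (3.03+2.03)/2 × 1 = 2.53
  [7→8]: (2.03+1.36)/2 × 1 = 1.695
  Sum = 89.525 µg/mL·h
IV tail: 1.36/0.402 = 3.383; AUC_iv,0→∞ = 89.525 + 3.383 = 92.908 µg/mL·h
Trapezoidal AUC_0→11 (buccal film):
  [0→1]: (0.00+37.31)/2 × 1 = 18.655
  [1→3]: (37.31+24.00)/2 × 2 = 61.31
  [3→9]: (24.00+2.23)/2 × 6 = 78.69
  [9→10.5]: (2.23+1.22)/2 × 1.5 = 2.5875
  [10.5→11]: (1.22+1.00)/2 × 0.5 = 0.555
  Sum = 161.7975 µg/mL·h
buccal film tail: 1.00/0.402 = 2.488; AUC_ev,0→∞ = 161.7975 + 2.488 = 164.2855 µg/mL·h
F = (AUC_ev/D_ev)/(AUC_iv/D_iv) = (164.2855/200)/(92.908/50) = 0.8214275/1.85816 = 0.4421

F = 0.442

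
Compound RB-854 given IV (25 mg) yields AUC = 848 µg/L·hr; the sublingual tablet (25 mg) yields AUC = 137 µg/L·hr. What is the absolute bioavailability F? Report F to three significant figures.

F = (AUC_ev / D_ev) / (AUC_iv / D_iv)
  = (137/25) / (848/25)
  = 5.48 / 33.92 = 0.1616

F = 0.162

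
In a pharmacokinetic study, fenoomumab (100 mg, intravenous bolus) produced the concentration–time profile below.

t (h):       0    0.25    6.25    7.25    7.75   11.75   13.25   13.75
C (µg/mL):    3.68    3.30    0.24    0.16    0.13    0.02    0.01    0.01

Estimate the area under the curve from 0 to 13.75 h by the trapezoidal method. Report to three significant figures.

Trapezoidal AUC_0→13.75:
  [0→0.25]: (3.68+3.30)/2 × 0.25 = 0.8725
  [0.25→6.25]: (3.30+0.24)/2 × 6 = 10.62
  [6.25→7.25]: (0.24+0.16)/2 × 1 = 0.2
  [7.25→7.75]: (0.16+0.13)/2 × 0.5 = 0.0725
  [7.75→11.75]: (0.13+0.02)/2 × 4 = 0.3
  [11.75→13.25]: (0.02+0.01)/2 × 1.5 = 0.0225
  [13.25→13.75]: (0.01+0.01)/2 × 0.5 = 0.005
  Sum = 12.0925 µg/mL·h

AUC = 12.1 µg/mL·h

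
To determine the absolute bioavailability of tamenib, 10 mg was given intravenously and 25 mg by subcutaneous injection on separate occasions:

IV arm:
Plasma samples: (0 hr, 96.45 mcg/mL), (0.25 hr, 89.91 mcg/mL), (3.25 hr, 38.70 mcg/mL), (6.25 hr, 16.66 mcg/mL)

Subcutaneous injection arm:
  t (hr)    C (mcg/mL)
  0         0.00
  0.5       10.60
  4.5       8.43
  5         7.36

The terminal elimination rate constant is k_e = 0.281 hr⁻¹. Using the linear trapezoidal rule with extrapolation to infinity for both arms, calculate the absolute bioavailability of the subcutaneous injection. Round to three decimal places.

F = 0.079

Trapezoidal AUC_0→6.25 (IV):
  [0→0.25]: (96.45+89.91)/2 × 0.25 = 23.295
  [0.25→3.25]: (89.91+38.70)/2 × 3 = 192.915
  [3.25→6.25]: (38.70+16.66)/2 × 3 = 83.04
  Sum = 299.25 mcg/mL·hr
IV tail: 16.66/0.281 = 59.288; AUC_iv,0→∞ = 299.25 + 59.288 = 358.538 mcg/mL·hr
Trapezoidal AUC_0→5 (subcutaneous injection):
  [0→0.5]: (0.00+10.60)/2 × 0.5 = 2.65
  [0.5→4.5]: (10.60+8.43)/2 × 4 = 38.06
  [4.5→5]: (8.43+7.36)/2 × 0.5 = 3.9475
  Sum = 44.6575 mcg/mL·hr
subcutaneous injection tail: 7.36/0.281 = 26.192; AUC_ev,0→∞ = 44.6575 + 26.192 = 70.8495 mcg/mL·hr
F = (AUC_ev/D_ev)/(AUC_iv/D_iv) = (70.8495/25)/(358.538/10) = 2.83398/35.8538 = 0.0790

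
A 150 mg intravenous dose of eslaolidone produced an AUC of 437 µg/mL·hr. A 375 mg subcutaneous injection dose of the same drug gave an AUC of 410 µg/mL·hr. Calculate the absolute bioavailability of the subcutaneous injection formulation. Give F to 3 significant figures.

F = (AUC_ev / D_ev) / (AUC_iv / D_iv)
  = (410/375) / (437/150)
  = 1.09333 / 2.91333 = 0.3753

F = 0.375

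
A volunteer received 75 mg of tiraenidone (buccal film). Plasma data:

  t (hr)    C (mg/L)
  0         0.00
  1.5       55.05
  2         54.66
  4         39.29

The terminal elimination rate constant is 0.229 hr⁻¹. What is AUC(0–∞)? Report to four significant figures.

AUC = 334.2 mg/L·hr

Trapezoidal AUC_0→4:
  [0→1.5]: (0.00+55.05)/2 × 1.5 = 41.2875
  [1.5→2]: (55.05+54.66)/2 × 0.5 = 27.4275
  [2→4]: (54.66+39.29)/2 × 2 = 93.95
  Sum = 162.665 mg/L·hr
Extrapolated tail: C_last / k_e = 39.29 / 0.229 = 171.572
AUC_0→∞ = 162.665 + 171.572 = 334.237 mg/L·hr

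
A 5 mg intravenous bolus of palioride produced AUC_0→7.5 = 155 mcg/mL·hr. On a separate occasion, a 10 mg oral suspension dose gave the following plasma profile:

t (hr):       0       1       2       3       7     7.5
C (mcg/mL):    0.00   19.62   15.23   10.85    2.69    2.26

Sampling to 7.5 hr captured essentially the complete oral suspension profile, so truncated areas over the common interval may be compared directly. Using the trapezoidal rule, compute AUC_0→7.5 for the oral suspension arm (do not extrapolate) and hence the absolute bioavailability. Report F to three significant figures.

F = 0.221

Trapezoidal AUC_0→7.5 (oral suspension):
  [0→1]: (0.00+19.62)/2 × 1 = 9.81
  [1→2]: (19.62+15.23)/2 × 1 = 17.425
  [2→3]: (15.23+10.85)/2 × 1 = 13.04
  [3→7]: (10.85+2.69)/2 × 4 = 27.08
  [7→7.5]: (2.69+2.26)/2 × 0.5 = 1.2375
  Sum = 68.5925 mcg/mL·hr
F = (AUC_ev/D_ev)/(AUC_iv/D_iv) = (68.5925/10)/(155/5) = 6.85925/31 = 0.2213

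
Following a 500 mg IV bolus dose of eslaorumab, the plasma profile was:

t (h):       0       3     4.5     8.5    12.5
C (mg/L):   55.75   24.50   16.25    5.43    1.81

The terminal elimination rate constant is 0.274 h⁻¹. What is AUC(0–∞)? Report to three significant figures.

AUC = 215 mg/L·h

Trapezoidal AUC_0→12.5:
  [0→3]: (55.75+24.50)/2 × 3 = 120.375
  [3→4.5]: (24.50+16.25)/2 × 1.5 = 30.5625
  [4.5→8.5]: (16.25+5.43)/2 × 4 = 43.36
  [8.5→12.5]: (5.43+1.81)/2 × 4 = 14.48
  Sum = 208.7775 mg/L·h
Extrapolated tail: C_last / k_e = 1.81 / 0.274 = 6.606
AUC_0→∞ = 208.7775 + 6.606 = 215.3835 mg/L·h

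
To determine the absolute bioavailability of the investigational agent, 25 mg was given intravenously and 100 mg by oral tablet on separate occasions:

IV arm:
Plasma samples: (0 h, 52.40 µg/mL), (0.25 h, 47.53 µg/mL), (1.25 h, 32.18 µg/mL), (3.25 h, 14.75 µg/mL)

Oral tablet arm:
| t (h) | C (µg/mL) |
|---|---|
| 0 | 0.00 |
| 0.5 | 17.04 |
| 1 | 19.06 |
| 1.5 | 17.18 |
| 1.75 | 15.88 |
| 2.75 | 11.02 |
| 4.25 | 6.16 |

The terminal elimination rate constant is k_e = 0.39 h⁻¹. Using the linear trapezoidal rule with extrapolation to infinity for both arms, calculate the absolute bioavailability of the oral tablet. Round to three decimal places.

F = 0.125

Trapezoidal AUC_0→3.25 (IV):
  [0→0.25]: (52.40+47.53)/2 × 0.25 = 12.49125
  [0.25→1.25]: (47.53+32.18)/2 × 1 = 39.855
  [1.25→3.25]: (32.18+14.75)/2 × 2 = 46.93
  Sum = 99.27625 µg/mL·h
IV tail: 14.75/0.39 = 37.821; AUC_iv,0→∞ = 99.27625 + 37.821 = 137.09725 µg/mL·h
Trapezoidal AUC_0→4.25 (oral tablet):
  [0→0.5]: (0.00+17.04)/2 × 0.5 = 4.26
  [0.5→1]: (17.04+19.06)/2 × 0.5 = 9.025
  [1→1.5]: (19.06+17.18)/2 × 0.5 = 9.06
  [1.5→1.75]: (17.18+15.88)/2 × 0.25 = 4.1325
  [1.75→2.75]: (15.88+11.02)/2 × 1 = 13.45
  [2.75→4.25]: (11.02+6.16)/2 × 1.5 = 12.885
  Sum = 52.8125 µg/mL·h
oral tablet tail: 6.16/0.39 = 15.795; AUC_ev,0→∞ = 52.8125 + 15.795 = 68.6075 µg/mL·h
F = (AUC_ev/D_ev)/(AUC_iv/D_iv) = (68.6075/100)/(137.09725/25) = 0.686075/5.48389 = 0.1251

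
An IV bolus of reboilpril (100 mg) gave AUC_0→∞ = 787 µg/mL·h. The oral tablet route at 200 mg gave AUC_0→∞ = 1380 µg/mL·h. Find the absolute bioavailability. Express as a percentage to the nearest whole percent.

F = (AUC_ev / D_ev) / (AUC_iv / D_iv)
  = (1380/200) / (787/100)
  = 6.9 / 7.87 = 0.8767
  = 87.67%

F = 88%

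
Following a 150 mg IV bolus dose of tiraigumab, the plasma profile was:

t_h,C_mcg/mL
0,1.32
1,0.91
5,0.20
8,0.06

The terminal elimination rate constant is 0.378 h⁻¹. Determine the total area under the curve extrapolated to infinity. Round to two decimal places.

Trapezoidal AUC_0→8:
  [0→1]: (1.32+0.91)/2 × 1 = 1.115
  [1→5]: (0.91+0.20)/2 × 4 = 2.22
  [5→8]: (0.20+0.06)/2 × 3 = 0.39
  Sum = 3.725 mcg/mL·h
Extrapolated tail: C_last / k_e = 0.06 / 0.378 = 0.159
AUC_0→∞ = 3.725 + 0.159 = 3.884 mcg/mL·h

AUC = 3.88 mcg/mL·h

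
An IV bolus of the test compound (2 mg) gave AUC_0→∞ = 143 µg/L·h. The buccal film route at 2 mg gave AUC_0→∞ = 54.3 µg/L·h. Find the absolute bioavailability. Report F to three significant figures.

F = (AUC_ev / D_ev) / (AUC_iv / D_iv)
  = (54.3/2) / (143/2)
  = 27.15 / 71.5 = 0.3797

F = 0.380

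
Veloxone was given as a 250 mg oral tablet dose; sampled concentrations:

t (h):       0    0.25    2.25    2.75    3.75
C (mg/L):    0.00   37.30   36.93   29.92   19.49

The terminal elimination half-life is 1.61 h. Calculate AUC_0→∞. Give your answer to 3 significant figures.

AUC = 166 mg/L·h

Trapezoidal AUC_0→3.75:
  [0→0.25]: (0.00+37.30)/2 × 0.25 = 4.6625
  [0.25→2.25]: (37.30+36.93)/2 × 2 = 74.23
  [2.25→2.75]: (36.93+29.92)/2 × 0.5 = 16.7125
  [2.75→3.75]: (29.92+19.49)/2 × 1 = 24.705
  Sum = 120.31 mg/L·h
k_e = ln2 / t½ = 0.693147 / 1.61 = 0.4305 h^-1
Extrapolated tail: C_last / k_e = 19.49 / 0.4305 = 45.273
AUC_0→∞ = 120.31 + 45.273 = 165.583 mg/L·h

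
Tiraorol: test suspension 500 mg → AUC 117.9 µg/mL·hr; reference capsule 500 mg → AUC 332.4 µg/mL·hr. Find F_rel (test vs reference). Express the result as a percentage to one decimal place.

F_rel = 35.5%

F_rel = (AUC_test/D_test) / (AUC_ref/D_ref)
      = (117.9/500) / (332.4/500)
      = 0.2358 / 0.6648 = 0.3547 = 35.47%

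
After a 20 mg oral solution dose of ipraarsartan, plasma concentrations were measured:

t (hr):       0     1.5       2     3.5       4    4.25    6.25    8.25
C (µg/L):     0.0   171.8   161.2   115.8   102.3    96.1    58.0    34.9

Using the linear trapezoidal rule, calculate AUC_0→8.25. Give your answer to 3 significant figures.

AUC = 746 µg/L·hr

Trapezoidal AUC_0→8.25:
  [0→1.5]: (0.0+171.8)/2 × 1.5 = 128.85
  [1.5→2]: (171.8+161.2)/2 × 0.5 = 83.25
  [2→3.5]: (161.2+115.8)/2 × 1.5 = 207.75
  [3.5→4]: (115.8+102.3)/2 × 0.5 = 54.525
  [4→4.25]: (102.3+96.1)/2 × 0.25 = 24.8
  [4.25→6.25]: (96.1+58.0)/2 × 2 = 154.1
  [6.25→8.25]: (58.0+34.9)/2 × 2 = 92.9
  Sum = 746.175 µg/L·hr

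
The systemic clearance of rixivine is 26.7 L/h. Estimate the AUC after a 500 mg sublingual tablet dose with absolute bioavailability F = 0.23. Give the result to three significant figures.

AUC = 4.31 mg/L·h

AUC_0→∞ = F × Dose / CL
        = 0.23 × 500 / 26.7 = 4.30712 mg/L·h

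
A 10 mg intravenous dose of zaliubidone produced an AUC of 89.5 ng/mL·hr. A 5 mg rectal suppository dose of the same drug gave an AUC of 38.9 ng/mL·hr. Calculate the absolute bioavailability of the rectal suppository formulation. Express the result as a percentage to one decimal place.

F = (AUC_ev / D_ev) / (AUC_iv / D_iv)
  = (38.9/5) / (89.5/10)
  = 7.78 / 8.95 = 0.8693
  = 86.93%

F = 86.9%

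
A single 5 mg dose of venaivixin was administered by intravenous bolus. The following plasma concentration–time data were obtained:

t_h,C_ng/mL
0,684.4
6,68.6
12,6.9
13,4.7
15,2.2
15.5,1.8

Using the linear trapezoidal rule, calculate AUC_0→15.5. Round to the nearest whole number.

AUC = 2499 ng/mL·h

Trapezoidal AUC_0→15.5:
  [0→6]: (684.4+68.6)/2 × 6 = 2259.0
  [6→12]: (68.6+6.9)/2 × 6 = 226.5
  [12→13]: (6.9+4.7)/2 × 1 = 5.8
  [13→15]: (4.7+2.2)/2 × 2 = 6.9
  [15→15.5]: (2.2+1.8)/2 × 0.5 = 1.0
  Sum = 2499.2 ng/mL·h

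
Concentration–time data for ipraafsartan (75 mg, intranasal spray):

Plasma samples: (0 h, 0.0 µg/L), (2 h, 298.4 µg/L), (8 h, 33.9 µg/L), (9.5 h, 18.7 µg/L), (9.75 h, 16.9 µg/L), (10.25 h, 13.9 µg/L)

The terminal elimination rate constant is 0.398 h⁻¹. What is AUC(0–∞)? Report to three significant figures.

Trapezoidal AUC_0→10.25:
  [0→2]: (0.0+298.4)/2 × 2 = 298.4
  [2→8]: (298.4+33.9)/2 × 6 = 996.9
  [8→9.5]: (33.9+18.7)/2 × 1.5 = 39.45
  [9.5→9.75]: (18.7+16.9)/2 × 0.25 = 4.45
  [9.75→10.25]: (16.9+13.9)/2 × 0.5 = 7.7
  Sum = 1346.9 µg/L·h
Extrapolated tail: C_last / k_e = 13.9 / 0.398 = 34.925
AUC_0→∞ = 1346.9 + 34.925 = 1381.825 µg/L·h

AUC = 1380 µg/L·h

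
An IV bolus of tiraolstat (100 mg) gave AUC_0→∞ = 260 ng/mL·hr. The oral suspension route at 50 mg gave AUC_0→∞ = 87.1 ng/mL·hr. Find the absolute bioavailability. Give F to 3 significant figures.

F = 0.670

F = (AUC_ev / D_ev) / (AUC_iv / D_iv)
  = (87.1/50) / (260/100)
  = 1.742 / 2.6 = 0.6700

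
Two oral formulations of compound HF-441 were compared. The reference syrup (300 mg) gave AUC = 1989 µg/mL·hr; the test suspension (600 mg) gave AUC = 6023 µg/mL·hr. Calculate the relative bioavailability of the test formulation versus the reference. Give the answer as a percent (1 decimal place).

F_rel = 151.4%

F_rel = (AUC_test/D_test) / (AUC_ref/D_ref)
      = (6023/600) / (1989/300)
      = 10.0383 / 6.63 = 1.5141 = 151.41%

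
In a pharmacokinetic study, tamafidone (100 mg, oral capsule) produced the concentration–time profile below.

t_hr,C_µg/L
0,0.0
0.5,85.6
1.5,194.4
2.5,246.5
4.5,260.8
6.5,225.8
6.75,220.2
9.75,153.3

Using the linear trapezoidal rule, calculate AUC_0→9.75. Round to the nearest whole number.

Trapezoidal AUC_0→9.75:
  [0→0.5]: (0.0+85.6)/2 × 0.5 = 21.4
  [0.5→1.5]: (85.6+194.4)/2 × 1 = 140.0
  [1.5→2.5]: (194.4+246.5)/2 × 1 = 220.45
  [2.5→4.5]: (246.5+260.8)/2 × 2 = 507.3
  [4.5→6.5]: (260.8+225.8)/2 × 2 = 486.6
  [6.5→6.75]: (225.8+220.2)/2 × 0.25 = 55.75
  [6.75→9.75]: (220.2+153.3)/2 × 3 = 560.25
  Sum = 1991.75 µg/L·hr

AUC = 1992 µg/L·hr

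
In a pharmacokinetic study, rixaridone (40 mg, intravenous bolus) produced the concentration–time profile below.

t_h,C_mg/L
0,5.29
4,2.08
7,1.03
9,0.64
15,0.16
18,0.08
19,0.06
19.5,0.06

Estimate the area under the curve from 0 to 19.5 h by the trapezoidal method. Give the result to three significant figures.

Trapezoidal AUC_0→19.5:
  [0→4]: (5.29+2.08)/2 × 4 = 14.74
  [4→7]: (2.08+1.03)/2 × 3 = 4.665
  [7→9]: (1.03+0.64)/2 × 2 = 1.67
  [9→15]: (0.64+0.16)/2 × 6 = 2.4
  [15→18]: (0.16+0.08)/2 × 3 = 0.36
  [18→19]: (0.08+0.06)/2 × 1 = 0.07
  [19→19.5]: (0.06+0.06)/2 × 0.5 = 0.03
  Sum = 23.935 mg/L·h

AUC = 23.9 mg/L·h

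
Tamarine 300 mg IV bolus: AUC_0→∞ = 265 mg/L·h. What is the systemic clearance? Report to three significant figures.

CL = 1.13 L/h

CL = Dose_iv / AUC_0→∞
   = 300 / 265 = 1.13208 L/h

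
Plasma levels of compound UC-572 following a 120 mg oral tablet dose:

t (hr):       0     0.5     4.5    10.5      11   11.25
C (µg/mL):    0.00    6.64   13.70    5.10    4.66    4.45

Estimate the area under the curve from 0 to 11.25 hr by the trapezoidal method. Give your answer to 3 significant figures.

Trapezoidal AUC_0→11.25:
  [0→0.5]: (0.00+6.64)/2 × 0.5 = 1.66
  [0.5→4.5]: (6.64+13.70)/2 × 4 = 40.68
  [4.5→10.5]: (13.70+5.10)/2 × 6 = 56.4
  [10.5→11]: (5.10+4.66)/2 × 0.5 = 2.44
  [11→11.25]: (4.66+4.45)/2 × 0.25 = 1.13875
  Sum = 102.31875 µg/mL·hr

AUC = 102 µg/mL·hr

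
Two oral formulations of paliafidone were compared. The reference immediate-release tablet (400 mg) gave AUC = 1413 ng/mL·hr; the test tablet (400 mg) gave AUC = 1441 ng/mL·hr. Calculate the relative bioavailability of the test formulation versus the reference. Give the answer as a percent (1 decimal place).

F_rel = 102.0%

F_rel = (AUC_test/D_test) / (AUC_ref/D_ref)
      = (1441/400) / (1413/400)
      = 3.6025 / 3.5325 = 1.0198 = 101.98%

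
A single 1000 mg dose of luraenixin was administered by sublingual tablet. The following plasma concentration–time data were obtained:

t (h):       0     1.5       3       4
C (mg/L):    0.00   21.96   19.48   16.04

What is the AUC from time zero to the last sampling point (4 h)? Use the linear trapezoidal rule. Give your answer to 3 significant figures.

Trapezoidal AUC_0→4:
  [0→1.5]: (0.00+21.96)/2 × 1.5 = 16.47
  [1.5→3]: (21.96+19.48)/2 × 1.5 = 31.08
  [3→4]: (19.48+16.04)/2 × 1 = 17.76
  Sum = 65.31 mg/L·h

AUC = 65.3 mg/L·h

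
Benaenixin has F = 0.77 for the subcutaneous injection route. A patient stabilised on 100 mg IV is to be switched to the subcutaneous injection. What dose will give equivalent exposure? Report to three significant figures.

D_subcutaneous = 130 mg

For equal systemic exposure: F × D_ev = D_iv
D_ev = D_iv / F = 100 / 0.77 = 129.87 mg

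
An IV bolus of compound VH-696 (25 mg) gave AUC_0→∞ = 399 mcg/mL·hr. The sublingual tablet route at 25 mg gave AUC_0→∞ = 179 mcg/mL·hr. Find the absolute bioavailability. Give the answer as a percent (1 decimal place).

F = 44.9%

F = (AUC_ev / D_ev) / (AUC_iv / D_iv)
  = (179/25) / (399/25)
  = 7.16 / 15.96 = 0.4486
  = 44.86%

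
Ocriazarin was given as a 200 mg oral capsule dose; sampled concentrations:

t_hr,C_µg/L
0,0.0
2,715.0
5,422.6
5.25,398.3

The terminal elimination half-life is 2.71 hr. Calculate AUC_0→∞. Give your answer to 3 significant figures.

AUC = 4080 µg/L·hr

Trapezoidal AUC_0→5.25:
  [0→2]: (0.0+715.0)/2 × 2 = 715.0
  [2→5]: (715.0+422.6)/2 × 3 = 1706.4
  [5→5.25]: (422.6+398.3)/2 × 0.25 = 102.6125
  Sum = 2524.0125 µg/L·hr
k_e = ln2 / t½ = 0.693147 / 2.71 = 0.2558 hr^-1
Extrapolated tail: C_last / k_e = 398.3 / 0.2558 = 1557.076
AUC_0→∞ = 2524.0125 + 1557.076 = 4081.0885 µg/L·hr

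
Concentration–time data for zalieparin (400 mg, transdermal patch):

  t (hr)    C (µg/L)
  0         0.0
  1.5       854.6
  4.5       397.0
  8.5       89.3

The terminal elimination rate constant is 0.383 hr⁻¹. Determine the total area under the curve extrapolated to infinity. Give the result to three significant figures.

AUC = 3720 µg/L·hr

Trapezoidal AUC_0→8.5:
  [0→1.5]: (0.0+854.6)/2 × 1.5 = 640.95
  [1.5→4.5]: (854.6+397.0)/2 × 3 = 1877.4
  [4.5→8.5]: (397.0+89.3)/2 × 4 = 972.6
  Sum = 3490.95 µg/L·hr
Extrapolated tail: C_last / k_e = 89.3 / 0.383 = 233.159
AUC_0→∞ = 3490.95 + 233.159 = 3724.109 µg/L·hr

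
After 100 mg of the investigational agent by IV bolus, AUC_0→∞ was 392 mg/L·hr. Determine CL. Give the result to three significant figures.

CL = 0.255 L/hr

CL = Dose_iv / AUC_0→∞
   = 100 / 392 = 0.255102 L/hr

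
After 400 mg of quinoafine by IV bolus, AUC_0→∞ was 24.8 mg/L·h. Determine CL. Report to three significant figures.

CL = 16.1 L/h

CL = Dose_iv / AUC_0→∞
   = 400 / 24.8 = 16.129 L/h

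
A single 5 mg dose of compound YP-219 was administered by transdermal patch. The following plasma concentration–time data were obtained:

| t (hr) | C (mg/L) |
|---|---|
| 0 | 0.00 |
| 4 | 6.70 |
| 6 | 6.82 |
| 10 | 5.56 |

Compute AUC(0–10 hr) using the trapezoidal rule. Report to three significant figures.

Trapezoidal AUC_0→10:
  [0→4]: (0.00+6.70)/2 × 4 = 13.4
  [4→6]: (6.70+6.82)/2 × 2 = 13.52
  [6→10]: (6.82+5.56)/2 × 4 = 24.76
  Sum = 51.68 mg/L·hr

AUC = 51.7 mg/L·hr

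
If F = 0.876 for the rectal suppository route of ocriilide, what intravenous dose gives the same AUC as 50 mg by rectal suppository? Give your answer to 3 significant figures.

D_iv = 43.8 mg

Systemic exposure from an extravascular dose = F × D_ev, so the equivalent IV dose is F × D_ev.
D_iv = F × D_ev = 0.876 × 50 = 43.8 mg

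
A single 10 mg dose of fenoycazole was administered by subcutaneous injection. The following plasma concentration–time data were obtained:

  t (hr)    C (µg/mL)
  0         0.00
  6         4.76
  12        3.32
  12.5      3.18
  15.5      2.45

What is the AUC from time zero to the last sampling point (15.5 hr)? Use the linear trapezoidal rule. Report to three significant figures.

AUC = 48.6 µg/mL·hr

Trapezoidal AUC_0→15.5:
  [0→6]: (0.00+4.76)/2 × 6 = 14.28
  [6→12]: (4.76+3.32)/2 × 6 = 24.24
  [12→12.5]: (3.32+3.18)/2 × 0.5 = 1.625
  [12.5→15.5]: (3.18+2.45)/2 × 3 = 8.445
  Sum = 48.59 µg/mL·hr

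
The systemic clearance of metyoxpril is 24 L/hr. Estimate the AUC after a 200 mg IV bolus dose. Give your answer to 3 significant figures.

AUC = 8.33 mg/L·hr

AUC_0→∞ = Dose_iv / CL
        = 200 / 24 = 8.33333 mg/L·hr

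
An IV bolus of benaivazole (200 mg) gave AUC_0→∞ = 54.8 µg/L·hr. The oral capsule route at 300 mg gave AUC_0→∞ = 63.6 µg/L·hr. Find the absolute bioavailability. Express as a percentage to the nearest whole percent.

F = (AUC_ev / D_ev) / (AUC_iv / D_iv)
  = (63.6/300) / (54.8/200)
  = 0.212 / 0.274 = 0.7737
  = 77.37%

F = 77%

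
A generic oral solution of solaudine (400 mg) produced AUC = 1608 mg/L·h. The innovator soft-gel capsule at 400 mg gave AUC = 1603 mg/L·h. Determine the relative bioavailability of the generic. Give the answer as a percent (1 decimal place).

F_rel = (AUC_test/D_test) / (AUC_ref/D_ref)
      = (1608/400) / (1603/400)
      = 4.02 / 4.0075 = 1.0031 = 100.31%

F_rel = 100.3%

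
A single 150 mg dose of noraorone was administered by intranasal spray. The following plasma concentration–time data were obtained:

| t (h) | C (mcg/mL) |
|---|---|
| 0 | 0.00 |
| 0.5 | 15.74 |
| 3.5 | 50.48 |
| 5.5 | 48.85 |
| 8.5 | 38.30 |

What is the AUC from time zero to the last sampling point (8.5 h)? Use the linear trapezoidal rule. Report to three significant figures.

AUC = 333 mcg/mL·h

Trapezoidal AUC_0→8.5:
  [0→0.5]: (0.00+15.74)/2 × 0.5 = 3.935
  [0.5→3.5]: (15.74+50.48)/2 × 3 = 99.33
  [3.5→5.5]: (50.48+48.85)/2 × 2 = 99.33
  [5.5→8.5]: (48.85+38.30)/2 × 3 = 130.725
  Sum = 333.32 mcg/mL·h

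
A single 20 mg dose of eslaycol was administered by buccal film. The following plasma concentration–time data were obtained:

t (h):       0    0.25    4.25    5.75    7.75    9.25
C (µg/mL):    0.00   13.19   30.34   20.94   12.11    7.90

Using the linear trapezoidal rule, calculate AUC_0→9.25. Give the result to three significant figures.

AUC = 175 µg/mL·h

Trapezoidal AUC_0→9.25:
  [0→0.25]: (0.00+13.19)/2 × 0.25 = 1.64875
  [0.25→4.25]: (13.19+30.34)/2 × 4 = 87.06
  [4.25→5.75]: (30.34+20.94)/2 × 1.5 = 38.46
  [5.75→7.75]: (20.94+12.11)/2 × 2 = 33.05
  [7.75→9.25]: (12.11+7.90)/2 × 1.5 = 15.0075
  Sum = 175.22625 µg/mL·h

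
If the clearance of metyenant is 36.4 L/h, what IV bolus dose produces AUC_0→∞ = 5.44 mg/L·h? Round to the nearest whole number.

Dose_iv = CL × AUC_0→∞
     = 36.4 × 5.44 = 198.016 mg

Dose = 198 mg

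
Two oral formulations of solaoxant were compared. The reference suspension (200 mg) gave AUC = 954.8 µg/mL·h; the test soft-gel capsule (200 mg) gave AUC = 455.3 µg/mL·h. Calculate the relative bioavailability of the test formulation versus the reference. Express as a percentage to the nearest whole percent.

F_rel = (AUC_test/D_test) / (AUC_ref/D_ref)
      = (455.3/200) / (954.8/200)
      = 2.2765 / 4.774 = 0.4769 = 47.69%

F_rel = 48%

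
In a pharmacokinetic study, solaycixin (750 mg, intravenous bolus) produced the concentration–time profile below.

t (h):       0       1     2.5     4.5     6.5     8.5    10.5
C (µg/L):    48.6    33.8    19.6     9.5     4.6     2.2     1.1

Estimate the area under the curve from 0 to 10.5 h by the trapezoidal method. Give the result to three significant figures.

Trapezoidal AUC_0→10.5:
  [0→1]: (48.6+33.8)/2 × 1 = 41.2
  [1→2.5]: (33.8+19.6)/2 × 1.5 = 40.05
  [2.5→4.5]: (19.6+9.5)/2 × 2 = 29.1
  [4.5→6.5]: (9.5+4.6)/2 × 2 = 14.1
  [6.5→8.5]: (4.6+2.2)/2 × 2 = 6.8
  [8.5→10.5]: (2.2+1.1)/2 × 2 = 3.3
  Sum = 134.55 µg/L·h

AUC = 135 µg/L·h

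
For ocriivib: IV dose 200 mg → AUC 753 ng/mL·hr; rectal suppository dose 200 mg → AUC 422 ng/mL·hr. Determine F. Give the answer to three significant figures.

F = 0.560

F = (AUC_ev / D_ev) / (AUC_iv / D_iv)
  = (422/200) / (753/200)
  = 2.11 / 3.765 = 0.5604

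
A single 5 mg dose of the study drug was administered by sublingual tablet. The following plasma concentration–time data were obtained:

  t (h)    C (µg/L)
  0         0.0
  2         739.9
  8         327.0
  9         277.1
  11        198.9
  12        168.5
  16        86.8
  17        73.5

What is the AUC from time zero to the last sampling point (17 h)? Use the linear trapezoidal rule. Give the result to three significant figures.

AUC = 5490 µg/L·h

Trapezoidal AUC_0→17:
  [0→2]: (0.0+739.9)/2 × 2 = 739.9
  [2→8]: (739.9+327.0)/2 × 6 = 3200.7
  [8→9]: (327.0+277.1)/2 × 1 = 302.05
  [9→11]: (277.1+198.9)/2 × 2 = 476.0
  [11→12]: (198.9+168.5)/2 × 1 = 183.7
  [12→16]: (168.5+86.8)/2 × 4 = 510.6
  [16→17]: (86.8+73.5)/2 × 1 = 80.15
  Sum = 5493.1 µg/L·h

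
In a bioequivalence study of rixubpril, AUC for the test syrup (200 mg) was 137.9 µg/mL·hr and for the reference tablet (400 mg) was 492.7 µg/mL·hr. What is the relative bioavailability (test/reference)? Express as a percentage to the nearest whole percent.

F_rel = (AUC_test/D_test) / (AUC_ref/D_ref)
      = (137.9/200) / (492.7/400)
      = 0.6895 / 1.23175 = 0.5598 = 55.98%

F_rel = 56%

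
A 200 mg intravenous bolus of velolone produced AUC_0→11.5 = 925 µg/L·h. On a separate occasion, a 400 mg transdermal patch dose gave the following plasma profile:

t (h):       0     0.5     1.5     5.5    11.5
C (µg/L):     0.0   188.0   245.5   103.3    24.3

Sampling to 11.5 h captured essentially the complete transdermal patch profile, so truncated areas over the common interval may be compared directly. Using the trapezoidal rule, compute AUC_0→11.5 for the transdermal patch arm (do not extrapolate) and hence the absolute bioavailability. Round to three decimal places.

F = 0.727

Trapezoidal AUC_0→11.5 (transdermal patch):
  [0→0.5]: (0.0+188.0)/2 × 0.5 = 47.0
  [0.5→1.5]: (188.0+245.5)/2 × 1 = 216.75
  [1.5→5.5]: (245.5+103.3)/2 × 4 = 697.6
  [5.5→11.5]: (103.3+24.3)/2 × 6 = 382.8
  Sum = 1344.15 µg/L·h
F = (AUC_ev/D_ev)/(AUC_iv/D_iv) = (1344.15/400)/(925/200) = 3.360375/4.625 = 0.7266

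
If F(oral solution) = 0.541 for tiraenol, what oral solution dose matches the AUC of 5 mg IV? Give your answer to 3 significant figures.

For equal systemic exposure: F × D_ev = D_iv
D_ev = D_iv / F = 5 / 0.541 = 9.24214 mg

D_oral = 9.24 mg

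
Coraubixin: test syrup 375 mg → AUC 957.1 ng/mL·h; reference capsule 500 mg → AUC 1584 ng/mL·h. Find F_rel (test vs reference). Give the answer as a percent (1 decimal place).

F_rel = 80.6%

F_rel = (AUC_test/D_test) / (AUC_ref/D_ref)
      = (957.1/375) / (1584/500)
      = 2.55227 / 3.168 = 0.8056 = 80.56%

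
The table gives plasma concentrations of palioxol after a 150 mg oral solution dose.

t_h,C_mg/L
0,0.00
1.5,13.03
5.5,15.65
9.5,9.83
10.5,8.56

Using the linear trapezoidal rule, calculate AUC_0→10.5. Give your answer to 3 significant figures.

AUC = 127 mg/L·h

Trapezoidal AUC_0→10.5:
  [0→1.5]: (0.00+13.03)/2 × 1.5 = 9.7725
  [1.5→5.5]: (13.03+15.65)/2 × 4 = 57.36
  [5.5→9.5]: (15.65+9.83)/2 × 4 = 50.96
  [9.5→10.5]: (9.83+8.56)/2 × 1 = 9.195
  Sum = 127.2875 mg/L·h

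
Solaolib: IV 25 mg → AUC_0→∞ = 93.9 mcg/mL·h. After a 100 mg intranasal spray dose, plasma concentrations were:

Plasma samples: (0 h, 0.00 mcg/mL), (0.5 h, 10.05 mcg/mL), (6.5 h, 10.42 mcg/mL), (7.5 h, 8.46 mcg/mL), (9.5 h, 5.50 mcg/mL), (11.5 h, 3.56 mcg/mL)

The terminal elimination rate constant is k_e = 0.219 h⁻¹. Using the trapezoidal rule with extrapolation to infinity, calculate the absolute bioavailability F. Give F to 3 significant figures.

Trapezoidal AUC_0→11.5 (intranasal spray):
  [0→0.5]: (0.00+10.05)/2 × 0.5 = 2.5125
  [0.5→6.5]: (10.05+10.42)/2 × 6 = 61.41
  [6.5→7.5]: (10.42+8.46)/2 × 1 = 9.44
  [7.5→9.5]: (8.46+5.50)/2 × 2 = 13.96
  [9.5→11.5]: (5.50+3.56)/2 × 2 = 9.06
  Sum = 96.3825 mcg/mL·h
Tail: C_last/k_e = 3.56/0.219 = 16.256
AUC_0→∞ (intranasal spray) = 96.3825 + 16.256 = 112.6385 mcg/mL·h
F = (AUC_ev/D_ev)/(AUC_iv/D_iv) = (112.6385/100)/(93.9/25) = 1.126385/3.756 = 0.2999

F = 0.300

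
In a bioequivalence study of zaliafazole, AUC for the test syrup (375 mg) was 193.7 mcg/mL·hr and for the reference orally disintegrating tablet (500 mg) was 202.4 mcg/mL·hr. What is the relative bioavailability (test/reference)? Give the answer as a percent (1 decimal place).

F_rel = 127.6%

F_rel = (AUC_test/D_test) / (AUC_ref/D_ref)
      = (193.7/375) / (202.4/500)
      = 0.516533 / 0.4048 = 1.2760 = 127.60%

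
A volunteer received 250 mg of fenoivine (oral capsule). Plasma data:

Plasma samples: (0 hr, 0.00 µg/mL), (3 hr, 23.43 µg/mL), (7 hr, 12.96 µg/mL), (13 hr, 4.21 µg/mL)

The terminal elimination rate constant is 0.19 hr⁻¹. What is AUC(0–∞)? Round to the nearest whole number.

Trapezoidal AUC_0→13:
  [0→3]: (0.00+23.43)/2 × 3 = 35.145
  [3→7]: (23.43+12.96)/2 × 4 = 72.78
  [7→13]: (12.96+4.21)/2 × 6 = 51.51
  Sum = 159.435 µg/mL·hr
Extrapolated tail: C_last / k_e = 4.21 / 0.19 = 22.158
AUC_0→∞ = 159.435 + 22.158 = 181.593 µg/mL·hr

AUC = 182 µg/mL·hr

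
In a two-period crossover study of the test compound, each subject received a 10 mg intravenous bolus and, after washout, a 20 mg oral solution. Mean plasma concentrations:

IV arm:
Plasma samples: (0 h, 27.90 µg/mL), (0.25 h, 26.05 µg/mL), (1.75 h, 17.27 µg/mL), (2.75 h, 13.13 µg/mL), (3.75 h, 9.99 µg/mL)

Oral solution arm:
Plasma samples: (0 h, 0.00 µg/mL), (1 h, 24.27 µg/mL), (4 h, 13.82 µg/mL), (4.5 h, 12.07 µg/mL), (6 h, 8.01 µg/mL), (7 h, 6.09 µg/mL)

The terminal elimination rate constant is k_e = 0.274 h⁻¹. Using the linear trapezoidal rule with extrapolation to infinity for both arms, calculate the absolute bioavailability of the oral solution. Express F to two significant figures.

Trapezoidal AUC_0→3.75 (IV):
  [0→0.25]: (27.90+26.05)/2 × 0.25 = 6.74375
  [0.25→1.75]: (26.05+17.27)/2 × 1.5 = 32.49
  [1.75→2.75]: (17.27+13.13)/2 × 1 = 15.2
  [2.75→3.75]: (13.13+9.99)/2 × 1 = 11.56
  Sum = 65.99375 µg/mL·h
IV tail: 9.99/0.274 = 36.460; AUC_iv,0→∞ = 65.99375 + 36.460 = 102.45375 µg/mL·h
Trapezoidal AUC_0→7 (oral solution):
  [0→1]: (0.00+24.27)/2 × 1 = 12.135
  [1→4]: (24.27+13.82)/2 × 3 = 57.135
  [4→4.5]: (13.82+12.07)/2 × 0.5 = 6.4725
  [4.5→6]: (12.07+8.01)/2 × 1.5 = 15.06
  [6→7]: (8.01+6.09)/2 × 1 = 7.05
  Sum = 97.8525 µg/mL·h
oral solution tail: 6.09/0.274 = 22.226; AUC_ev,0→∞ = 97.8525 + 22.226 = 120.0785 µg/mL·h
F = (AUC_ev/D_ev)/(AUC_iv/D_iv) = (120.0785/20)/(102.45375/10) = 6.003925/10.245375 = 0.5860

F = 0.59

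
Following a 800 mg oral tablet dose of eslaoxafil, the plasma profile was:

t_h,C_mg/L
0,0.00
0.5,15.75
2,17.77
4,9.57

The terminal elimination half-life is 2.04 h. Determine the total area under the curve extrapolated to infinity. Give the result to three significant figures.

Trapezoidal AUC_0→4:
  [0→0.5]: (0.00+15.75)/2 × 0.5 = 3.9375
  [0.5→2]: (15.75+17.77)/2 × 1.5 = 25.14
  [2→4]: (17.77+9.57)/2 × 2 = 27.34
  Sum = 56.4175 mg/L·h
k_e = ln2 / t½ = 0.693147 / 2.04 = 0.3398 h^-1
Extrapolated tail: C_last / k_e = 9.57 / 0.3398 = 28.164
AUC_0→∞ = 56.4175 + 28.164 = 84.5815 mg/L·h

AUC = 84.6 mg/L·h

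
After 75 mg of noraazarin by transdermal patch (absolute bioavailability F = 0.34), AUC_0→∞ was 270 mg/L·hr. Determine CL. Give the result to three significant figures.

CL = F × Dose / AUC_0→∞
   = 0.34 × 75 / 270 = 0.0944444 L/hr

CL = 0.0944 L/hr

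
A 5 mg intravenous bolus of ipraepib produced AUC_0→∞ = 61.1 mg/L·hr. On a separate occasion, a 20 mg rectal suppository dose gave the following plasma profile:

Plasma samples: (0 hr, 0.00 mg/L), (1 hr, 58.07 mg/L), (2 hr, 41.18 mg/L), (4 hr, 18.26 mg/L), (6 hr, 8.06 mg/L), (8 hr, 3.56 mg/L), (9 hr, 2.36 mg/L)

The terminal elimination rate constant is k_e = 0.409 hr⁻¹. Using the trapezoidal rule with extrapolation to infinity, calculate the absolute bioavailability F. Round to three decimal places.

F = 0.756

Trapezoidal AUC_0→9 (rectal suppository):
  [0→1]: (0.00+58.07)/2 × 1 = 29.035
  [1→2]: (58.07+41.18)/2 × 1 = 49.625
  [2→4]: (41.18+18.26)/2 × 2 = 59.44
  [4→6]: (18.26+8.06)/2 × 2 = 26.32
  [6→8]: (8.06+3.56)/2 × 2 = 11.62
  [8→9]: (3.56+2.36)/2 × 1 = 2.96
  Sum = 179.0 mg/L·hr
Tail: C_last/k_e = 2.36/0.409 = 5.770
AUC_0→∞ (rectal suppository) = 179.0 + 5.770 = 184.77 mg/L·hr
F = (AUC_ev/D_ev)/(AUC_iv/D_iv) = (184.77/20)/(61.1/5) = 9.2385/12.22 = 0.7560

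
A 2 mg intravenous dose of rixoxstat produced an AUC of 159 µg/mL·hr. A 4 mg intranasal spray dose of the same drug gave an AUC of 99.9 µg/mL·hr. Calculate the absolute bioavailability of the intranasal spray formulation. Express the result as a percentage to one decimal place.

F = 31.4%

F = (AUC_ev / D_ev) / (AUC_iv / D_iv)
  = (99.9/4) / (159/2)
  = 24.975 / 79.5 = 0.3142
  = 31.42%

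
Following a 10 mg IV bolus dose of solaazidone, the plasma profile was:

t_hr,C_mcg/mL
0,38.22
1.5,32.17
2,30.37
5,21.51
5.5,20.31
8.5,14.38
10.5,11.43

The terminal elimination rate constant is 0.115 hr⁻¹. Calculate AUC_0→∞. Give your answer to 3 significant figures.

AUC = 334 mcg/mL·hr

Trapezoidal AUC_0→10.5:
  [0→1.5]: (38.22+32.17)/2 × 1.5 = 52.7925
  [1.5→2]: (32.17+30.37)/2 × 0.5 = 15.635
  [2→5]: (30.37+21.51)/2 × 3 = 77.82
  [5→5.5]: (21.51+20.31)/2 × 0.5 = 10.455
  [5.5→8.5]: (20.31+14.38)/2 × 3 = 52.035
  [8.5→10.5]: (14.38+11.43)/2 × 2 = 25.81
  Sum = 234.5475 mcg/mL·hr
Extrapolated tail: C_last / k_e = 11.43 / 0.115 = 99.391
AUC_0→∞ = 234.5475 + 99.391 = 333.9385 mcg/mL·hr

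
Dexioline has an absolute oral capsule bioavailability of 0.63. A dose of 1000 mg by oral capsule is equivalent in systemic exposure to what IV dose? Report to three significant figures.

D_iv = 630 mg

Systemic exposure from an extravascular dose = F × D_ev, so the equivalent IV dose is F × D_ev.
D_iv = F × D_ev = 0.63 × 1000 = 630 mg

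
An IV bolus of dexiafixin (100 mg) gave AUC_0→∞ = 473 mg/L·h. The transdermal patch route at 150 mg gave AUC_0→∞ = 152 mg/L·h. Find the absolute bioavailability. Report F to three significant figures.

F = 0.214

F = (AUC_ev / D_ev) / (AUC_iv / D_iv)
  = (152/150) / (473/100)
  = 1.01333 / 4.73 = 0.2142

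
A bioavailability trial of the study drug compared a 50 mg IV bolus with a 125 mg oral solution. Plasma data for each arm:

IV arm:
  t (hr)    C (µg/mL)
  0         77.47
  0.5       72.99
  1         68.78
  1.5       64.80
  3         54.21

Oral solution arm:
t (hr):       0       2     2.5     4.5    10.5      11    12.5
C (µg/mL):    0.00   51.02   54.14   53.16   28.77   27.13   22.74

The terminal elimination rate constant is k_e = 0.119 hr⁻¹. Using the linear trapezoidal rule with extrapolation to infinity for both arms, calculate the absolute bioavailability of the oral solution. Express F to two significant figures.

F = 0.41

Trapezoidal AUC_0→3 (IV):
  [0→0.5]: (77.47+72.99)/2 × 0.5 = 37.615
  [0.5→1]: (72.99+68.78)/2 × 0.5 = 35.4425
  [1→1.5]: (68.78+64.80)/2 × 0.5 = 33.395
  [1.5→3]: (64.80+54.21)/2 × 1.5 = 89.2575
  Sum = 195.71 µg/mL·hr
IV tail: 54.21/0.119 = 455.546; AUC_iv,0→∞ = 195.71 + 455.546 = 651.256 µg/mL·hr
Trapezoidal AUC_0→12.5 (oral solution):
  [0→2]: (0.00+51.02)/2 × 2 = 51.02
  [2→2.5]: (51.02+54.14)/2 × 0.5 = 26.29
  [2.5→4.5]: (54.14+53.16)/2 × 2 = 107.3
  [4.5→10.5]: (53.16+28.77)/2 × 6 = 245.79
  [10.5→11]: (28.77+27.13)/2 × 0.5 = 13.975
  [11→12.5]: (27.13+22.74)/2 × 1.5 = 37.4025
  Sum = 481.7775 µg/mL·hr
oral solution tail: 22.74/0.119 = 191.092; AUC_ev,0→∞ = 481.7775 + 191.092 = 672.8695 µg/mL·hr
F = (AUC_ev/D_ev)/(AUC_iv/D_iv) = (672.8695/125)/(651.256/50) = 5.382956/13.02512 = 0.4133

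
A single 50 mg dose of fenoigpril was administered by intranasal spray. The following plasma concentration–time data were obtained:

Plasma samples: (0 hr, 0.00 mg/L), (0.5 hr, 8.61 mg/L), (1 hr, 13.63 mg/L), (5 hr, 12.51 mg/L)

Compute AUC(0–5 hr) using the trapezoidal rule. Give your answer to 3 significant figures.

Trapezoidal AUC_0→5:
  [0→0.5]: (0.00+8.61)/2 × 0.5 = 2.1525
  [0.5→1]: (8.61+13.63)/2 × 0.5 = 5.56
  [1→5]: (13.63+12.51)/2 × 4 = 52.28
  Sum = 59.9925 mg/L·hr

AUC = 60.0 mg/L·hr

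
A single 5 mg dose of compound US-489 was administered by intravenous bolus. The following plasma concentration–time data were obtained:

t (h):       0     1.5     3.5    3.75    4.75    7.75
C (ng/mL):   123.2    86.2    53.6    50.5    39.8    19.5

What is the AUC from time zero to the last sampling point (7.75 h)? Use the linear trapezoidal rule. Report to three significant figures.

Trapezoidal AUC_0→7.75:
  [0→1.5]: (123.2+86.2)/2 × 1.5 = 157.05
  [1.5→3.5]: (86.2+53.6)/2 × 2 = 139.8
  [3.5→3.75]: (53.6+50.5)/2 × 0.25 = 13.0125
  [3.75→4.75]: (50.5+39.8)/2 × 1 = 45.15
  [4.75→7.75]: (39.8+19.5)/2 × 3 = 88.95
  Sum = 443.9625 ng/mL·h

AUC = 444 ng/mL·h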